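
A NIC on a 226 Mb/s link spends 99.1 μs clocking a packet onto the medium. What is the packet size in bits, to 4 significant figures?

L = R × t_tx = 226000000 b/s × 9.91e-05 s = 22396.6 bits.

22400 bits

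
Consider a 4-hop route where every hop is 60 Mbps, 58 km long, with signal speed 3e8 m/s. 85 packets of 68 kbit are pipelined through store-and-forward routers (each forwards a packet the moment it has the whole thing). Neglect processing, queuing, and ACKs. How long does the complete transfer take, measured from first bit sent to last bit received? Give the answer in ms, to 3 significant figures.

101 ms

Per-hop transmission t_tx = L/R = 68000/60000000 = 1.13333 ms.
Per-hop propagation t_prop = 58000/300000000 = 0.193333 ms.
Pipeline fill: first packet needs 4·t_tx to clear all hops; remaining 84 packets each add one t_tx.
Total = (4+85-1)·t_tx + 4·t_prop = 88·1.13333 + 4·0.193333 = 101 ms.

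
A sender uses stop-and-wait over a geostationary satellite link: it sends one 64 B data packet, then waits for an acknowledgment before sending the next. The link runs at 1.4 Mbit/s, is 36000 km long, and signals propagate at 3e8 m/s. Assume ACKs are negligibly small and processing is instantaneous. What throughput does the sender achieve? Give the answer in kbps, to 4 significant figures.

2.130 kbps

t_tx = L/R = 512/1400000 = 0.000365714 s.
t_prop = 36000000/300000000 = 0.12 s; RTT = 0.24 s.
Cycle = t_tx + RTT = 0.240366 s.
Throughput = L / cycle = 512 / 0.240366 = 2.130 kbps.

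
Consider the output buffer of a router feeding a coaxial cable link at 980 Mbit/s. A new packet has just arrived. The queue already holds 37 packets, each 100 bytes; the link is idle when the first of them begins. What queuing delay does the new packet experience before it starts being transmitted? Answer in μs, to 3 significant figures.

Each queued packet: L/R = 800/980000000 = 0.816327 μs.
37 queued → 30.2041 μs.
Queuing delay = 30.2 μs.

30.2 μs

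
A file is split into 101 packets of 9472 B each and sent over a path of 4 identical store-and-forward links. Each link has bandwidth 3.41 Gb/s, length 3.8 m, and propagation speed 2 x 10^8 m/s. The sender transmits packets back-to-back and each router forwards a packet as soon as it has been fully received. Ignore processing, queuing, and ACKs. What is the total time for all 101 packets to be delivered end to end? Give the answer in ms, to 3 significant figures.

2.31 ms

Per-hop transmission t_tx = L/R = 75776/3410000000 = 0.0222217 ms.
Per-hop propagation t_prop = 3.8/200000000 = 1.9e-05 ms.
Pipeline fill: first packet needs 4·t_tx to clear all hops; remaining 100 packets each add one t_tx.
Total = (4+101-1)·t_tx + 4·t_prop = 104·0.0222217 + 4·1.9e-05 = 2.31 ms.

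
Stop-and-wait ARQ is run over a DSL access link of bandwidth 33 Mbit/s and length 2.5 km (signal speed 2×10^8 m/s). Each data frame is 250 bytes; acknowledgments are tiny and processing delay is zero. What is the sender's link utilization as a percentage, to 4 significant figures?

t_tx = L/R = 2000/33000000 = 6.06061e-05 s.
t_prop = 2500/200000000 = 1.25e-05 s; RTT = 2.5e-05 s.
Cycle = t_tx + RTT = 8.56061e-05 s.
Utilization = t_tx / cycle = 6.06061e-05/8.56061e-05 = 70.80 %.

70.80 %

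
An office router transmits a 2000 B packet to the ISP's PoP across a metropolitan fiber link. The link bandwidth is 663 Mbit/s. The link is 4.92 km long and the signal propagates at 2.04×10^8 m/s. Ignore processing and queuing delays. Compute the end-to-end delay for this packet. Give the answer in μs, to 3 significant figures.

48.3 μs

L = 2000 × 8 = 16000 bits.
Transmission delay = L/R = 16000 / 663000000 = 24.1327 μs.
Propagation delay = d/s = 4920 m / 204000000 m/s = 24.1176 μs.
Total = 48.3 μs.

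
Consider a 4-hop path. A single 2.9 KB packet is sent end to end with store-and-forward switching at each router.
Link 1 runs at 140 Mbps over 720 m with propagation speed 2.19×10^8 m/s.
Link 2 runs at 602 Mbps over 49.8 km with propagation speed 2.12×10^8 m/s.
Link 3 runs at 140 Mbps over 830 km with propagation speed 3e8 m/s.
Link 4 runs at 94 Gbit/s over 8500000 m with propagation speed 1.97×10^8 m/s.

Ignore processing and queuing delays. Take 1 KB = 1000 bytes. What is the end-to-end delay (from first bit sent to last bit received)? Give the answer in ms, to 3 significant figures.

46.5 ms

L = 23200 bits.
Transmission delays (L/R per hop): 0.165714, 0.0385382, 0.165714, 0.000246809 ms; sum = 0.370214 ms.
Propagation delays (d/s per hop): 0.00328767, 0.234906, 2.76667, 43.1472 ms; sum = 46.1521 ms.
End-to-end = 46.5 ms.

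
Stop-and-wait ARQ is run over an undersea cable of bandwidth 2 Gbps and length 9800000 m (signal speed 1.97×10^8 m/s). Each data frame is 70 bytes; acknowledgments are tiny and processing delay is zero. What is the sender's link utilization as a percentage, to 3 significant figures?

t_tx = L/R = 560/2000000000 = 2.8e-07 s.
t_prop = 9800000/197000000 = 0.0497462 s; RTT = 0.0994924 s.
Cycle = t_tx + RTT = 0.0994927 s.
Utilization = t_tx / cycle = 2.8e-07/0.0994927 = 0.000281 %.

0.000281 %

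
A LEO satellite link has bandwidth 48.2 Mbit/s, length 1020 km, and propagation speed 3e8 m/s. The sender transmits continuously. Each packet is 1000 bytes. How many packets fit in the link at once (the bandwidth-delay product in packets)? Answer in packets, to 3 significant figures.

20.5 packets

Propagation delay = 1020000 / 300000000 = 0.0034 s.
BDP = R × t_prop = 48200000 × 0.0034 = 163880 bits.
In packets of 8000 bits: 20.5 packets.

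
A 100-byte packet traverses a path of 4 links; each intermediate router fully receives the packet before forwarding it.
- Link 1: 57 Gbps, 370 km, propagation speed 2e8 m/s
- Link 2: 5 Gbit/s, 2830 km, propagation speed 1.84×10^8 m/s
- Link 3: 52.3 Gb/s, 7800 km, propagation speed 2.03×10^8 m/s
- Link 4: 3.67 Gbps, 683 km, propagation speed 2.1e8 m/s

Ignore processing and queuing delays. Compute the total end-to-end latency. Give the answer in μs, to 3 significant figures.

L = 100 × 8 = 800 bits.
Transmission delays (L/R per hop): 0.0140351, 0.16, 0.0152964, 0.217984 μs; sum = 0.407315 μs.
Propagation delays (d/s per hop): 1850, 15380.4, 38423.6, 3252.38 μs; sum = 58906.5 μs.
End-to-end = 58900 μs.

58900 μs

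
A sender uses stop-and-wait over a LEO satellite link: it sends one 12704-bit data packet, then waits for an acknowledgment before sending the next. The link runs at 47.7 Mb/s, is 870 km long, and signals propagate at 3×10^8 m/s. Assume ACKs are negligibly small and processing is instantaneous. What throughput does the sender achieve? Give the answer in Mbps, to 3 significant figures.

t_tx = L/R = 12704/47700000 = 0.000266331 s.
t_prop = 870000/300000000 = 0.0029 s; RTT = 0.0058 s.
Cycle = t_tx + RTT = 0.00606633 s.
Throughput = L / cycle = 12704 / 0.00606633 = 2.09 Mbps.

2.09 Mbps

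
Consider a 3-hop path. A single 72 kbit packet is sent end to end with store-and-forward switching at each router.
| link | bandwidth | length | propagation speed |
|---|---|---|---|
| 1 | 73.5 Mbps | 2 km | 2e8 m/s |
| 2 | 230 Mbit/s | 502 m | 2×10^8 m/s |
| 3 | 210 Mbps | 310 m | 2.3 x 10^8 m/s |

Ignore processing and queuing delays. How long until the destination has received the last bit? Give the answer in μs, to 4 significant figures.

L = 72000 bits.
Transmission delays (L/R per hop): 979.592, 313.043, 342.857 μs; sum = 1635.49 μs.
Propagation delays (d/s per hop): 10, 2.51, 1.34783 μs; sum = 13.8578 μs.
End-to-end = 1649 μs.

1649 μs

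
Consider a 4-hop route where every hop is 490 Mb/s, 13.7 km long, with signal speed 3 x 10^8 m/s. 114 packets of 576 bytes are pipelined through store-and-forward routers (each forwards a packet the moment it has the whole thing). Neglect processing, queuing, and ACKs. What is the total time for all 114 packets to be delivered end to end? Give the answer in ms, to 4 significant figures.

Per-hop transmission t_tx = L/R = 4608/490000000 = 0.00940408 ms.
Per-hop propagation t_prop = 13700/300000000 = 0.0456667 ms.
Pipeline fill: first packet needs 4·t_tx to clear all hops; remaining 113 packets each add one t_tx.
Total = (4+114-1)·t_tx + 4·t_prop = 117·0.00940408 + 4·0.0456667 = 1.283 ms.

1.283 ms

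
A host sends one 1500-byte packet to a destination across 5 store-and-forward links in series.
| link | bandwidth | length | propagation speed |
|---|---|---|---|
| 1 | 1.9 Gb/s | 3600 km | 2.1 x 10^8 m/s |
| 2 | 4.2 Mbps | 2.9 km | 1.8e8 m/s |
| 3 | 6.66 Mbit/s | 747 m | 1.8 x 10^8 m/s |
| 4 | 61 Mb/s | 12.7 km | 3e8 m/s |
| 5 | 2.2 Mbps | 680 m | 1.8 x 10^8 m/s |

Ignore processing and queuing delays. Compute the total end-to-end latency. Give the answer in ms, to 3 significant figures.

L = 1500 × 8 = 12000 bits.
Transmission delays (L/R per hop): 0.00631579, 2.85714, 1.8018, 0.196721, 5.45455 ms; sum = 10.3165 ms.
Propagation delays (d/s per hop): 17.1429, 0.0161111, 0.00415, 0.0423333, 0.00377778 ms; sum = 17.2092 ms.
End-to-end = 27.5 ms.

27.5 ms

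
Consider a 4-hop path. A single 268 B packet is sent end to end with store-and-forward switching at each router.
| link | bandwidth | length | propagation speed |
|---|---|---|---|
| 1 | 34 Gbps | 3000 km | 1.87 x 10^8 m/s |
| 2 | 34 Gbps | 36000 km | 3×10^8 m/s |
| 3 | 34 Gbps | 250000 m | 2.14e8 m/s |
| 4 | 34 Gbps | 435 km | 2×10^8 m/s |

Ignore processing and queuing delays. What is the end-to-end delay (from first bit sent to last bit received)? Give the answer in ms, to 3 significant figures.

139 ms

L = 268 × 8 = 2144 bits.
Transmission delay per hop = L/R = 2144/34000000000 = 6.30588e-05 ms; 4 hops → 0.000252235 ms.
Propagation delays (d/s per hop): 16.0428, 120, 1.16822, 2.175 ms; sum = 139.386 ms.
End-to-end = 139 ms.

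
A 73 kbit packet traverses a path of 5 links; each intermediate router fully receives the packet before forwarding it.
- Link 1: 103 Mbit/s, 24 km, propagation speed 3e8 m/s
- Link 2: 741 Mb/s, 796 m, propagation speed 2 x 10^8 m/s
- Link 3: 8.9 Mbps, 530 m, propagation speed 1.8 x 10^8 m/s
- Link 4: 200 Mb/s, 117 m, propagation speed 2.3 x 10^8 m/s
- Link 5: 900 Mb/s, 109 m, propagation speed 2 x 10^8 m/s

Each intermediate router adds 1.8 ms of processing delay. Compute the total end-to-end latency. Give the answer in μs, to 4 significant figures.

L = 73000 bits.
Transmission delays (L/R per hop): 708.738, 98.5155, 8202.25, 365, 81.1111 μs; sum = 9455.61 μs.
Propagation delays (d/s per hop): 80, 3.98, 2.94444, 0.508696, 0.545 μs; sum = 87.9781 μs.
Processing at 4 router(s): 4 × 1.8 ms = 7200 μs.
End-to-end = 16740 μs.

16740 μs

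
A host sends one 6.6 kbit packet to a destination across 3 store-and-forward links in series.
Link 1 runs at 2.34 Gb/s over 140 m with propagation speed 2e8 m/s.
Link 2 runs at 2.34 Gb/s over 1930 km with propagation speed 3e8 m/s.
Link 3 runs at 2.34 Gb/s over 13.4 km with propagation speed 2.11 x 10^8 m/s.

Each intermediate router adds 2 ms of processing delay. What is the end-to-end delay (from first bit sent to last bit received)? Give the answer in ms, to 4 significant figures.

L = 6600 bits.
Transmission delay per hop = L/R = 6600/2340000000 = 0.00282051 ms; 3 hops → 0.00846154 ms.
Propagation delays (d/s per hop): 0.0007, 6.43333, 0.0635071 ms; sum = 6.49754 ms.
Processing at 2 router(s): 2 × 2 ms = 4 ms.
End-to-end = 10.51 ms.

10.51 ms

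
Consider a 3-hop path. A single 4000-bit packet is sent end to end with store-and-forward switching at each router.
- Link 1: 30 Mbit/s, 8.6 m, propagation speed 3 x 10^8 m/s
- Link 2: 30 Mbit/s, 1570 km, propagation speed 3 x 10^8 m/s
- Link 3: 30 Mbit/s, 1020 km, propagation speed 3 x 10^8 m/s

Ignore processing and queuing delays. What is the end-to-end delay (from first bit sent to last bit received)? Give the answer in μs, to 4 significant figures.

Transmission delay per hop = L/R = 4000/30000000 = 133.333 μs; 3 hops → 400 μs.
Propagation delays (d/s per hop): 0.0286667, 5233.33, 3400 μs; sum = 8633.36 μs.
End-to-end = 9033 μs.

9033 μs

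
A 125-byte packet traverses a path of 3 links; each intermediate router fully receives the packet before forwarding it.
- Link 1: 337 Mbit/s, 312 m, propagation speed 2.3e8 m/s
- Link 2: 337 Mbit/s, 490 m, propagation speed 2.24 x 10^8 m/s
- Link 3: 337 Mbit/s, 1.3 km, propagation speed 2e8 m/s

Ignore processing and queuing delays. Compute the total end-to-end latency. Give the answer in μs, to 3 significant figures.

L = 125 × 8 = 1000 bits.
Transmission delay per hop = L/R = 1000/337000000 = 2.96736 μs; 3 hops → 8.90208 μs.
Propagation delays (d/s per hop): 1.35652, 2.1875, 6.5 μs; sum = 10.044 μs.
End-to-end = 18.9 μs.

18.9 μs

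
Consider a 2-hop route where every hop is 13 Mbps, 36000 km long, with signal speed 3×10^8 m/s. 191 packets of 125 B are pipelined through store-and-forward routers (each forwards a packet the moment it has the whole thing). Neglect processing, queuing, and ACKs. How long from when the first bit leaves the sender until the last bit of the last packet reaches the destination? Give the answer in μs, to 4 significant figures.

254800 μs

Per-hop transmission t_tx = L/R = 1000/13000000 = 76.9231 μs.
Per-hop propagation t_prop = 36000000/300000000 = 120000 μs.
Pipeline fill: first packet needs 2·t_tx to clear all hops; remaining 190 packets each add one t_tx.
Total = (2+191-1)·t_tx + 2·t_prop = 192·76.9231 + 2·120000 = 254800 μs.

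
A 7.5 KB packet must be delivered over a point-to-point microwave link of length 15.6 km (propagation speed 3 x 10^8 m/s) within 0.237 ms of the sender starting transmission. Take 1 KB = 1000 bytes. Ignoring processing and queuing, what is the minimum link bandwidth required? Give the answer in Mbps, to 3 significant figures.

L = 60000 bits.
Propagation delay = 15600 / 300000000 = 0.052 ms.
Transmission budget = 0.237 − 0.052 = 0.185 ms.
R ≥ L / t_tx = 60000 bits / 0.000185 s = 324 Mbps.

324 Mbps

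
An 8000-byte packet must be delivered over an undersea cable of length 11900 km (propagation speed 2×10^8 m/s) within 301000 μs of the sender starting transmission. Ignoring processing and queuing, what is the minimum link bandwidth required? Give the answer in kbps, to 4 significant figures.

L = 64000 bits.
Propagation delay = 11900000 / 200000000 = 59500 μs.
Transmission budget = 301000 − 59500 = 241500 μs.
R ≥ L / t_tx = 64000 bits / 0.2415 s = 265.0 kbps.

265.0 kbps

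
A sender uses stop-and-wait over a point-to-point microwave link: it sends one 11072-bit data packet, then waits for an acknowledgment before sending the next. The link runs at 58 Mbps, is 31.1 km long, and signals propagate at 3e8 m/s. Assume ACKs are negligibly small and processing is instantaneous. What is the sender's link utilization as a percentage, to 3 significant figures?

47.9 %

t_tx = L/R = 11072/58000000 = 0.000190897 s.
t_prop = 31100/300000000 = 0.000103667 s; RTT = 0.000207333 s.
Cycle = t_tx + RTT = 0.00039823 s.
Utilization = t_tx / cycle = 0.000190897/0.00039823 = 47.9 %.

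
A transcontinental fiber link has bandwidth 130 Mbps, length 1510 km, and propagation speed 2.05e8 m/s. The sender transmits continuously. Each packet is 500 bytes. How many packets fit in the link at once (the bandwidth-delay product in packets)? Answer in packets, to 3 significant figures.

Propagation delay = 1510000 / 2.05e+08 = 0.00736585 s.
BDP = R × t_prop = 130000000 × 0.00736585 = 957561 bits.
In packets of 4000 bits: 239 packets.

239 packets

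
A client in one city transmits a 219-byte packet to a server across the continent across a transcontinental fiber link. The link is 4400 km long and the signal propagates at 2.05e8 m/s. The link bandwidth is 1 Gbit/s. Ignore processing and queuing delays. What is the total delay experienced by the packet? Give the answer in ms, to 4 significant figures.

L = 219 × 8 = 1752 bits.
Transmission delay = L/R = 1752 / 1000000000 = 0.001752 ms.
Propagation delay = d/s = 4400000 m / 2.05e+08 m/s = 21.4634 ms.
Total = 21.47 ms.

21.47 ms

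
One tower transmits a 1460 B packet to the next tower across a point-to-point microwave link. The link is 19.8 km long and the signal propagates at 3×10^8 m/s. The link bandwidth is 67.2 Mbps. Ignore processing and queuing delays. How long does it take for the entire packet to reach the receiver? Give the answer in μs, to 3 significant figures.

L = 1460 × 8 = 11680 bits.
Transmission delay = L/R = 11680 / 67200000 = 173.81 μs.
Propagation delay = d/s = 19800 m / 300000000 m/s = 66 μs.
Total = 240 μs.

240 μs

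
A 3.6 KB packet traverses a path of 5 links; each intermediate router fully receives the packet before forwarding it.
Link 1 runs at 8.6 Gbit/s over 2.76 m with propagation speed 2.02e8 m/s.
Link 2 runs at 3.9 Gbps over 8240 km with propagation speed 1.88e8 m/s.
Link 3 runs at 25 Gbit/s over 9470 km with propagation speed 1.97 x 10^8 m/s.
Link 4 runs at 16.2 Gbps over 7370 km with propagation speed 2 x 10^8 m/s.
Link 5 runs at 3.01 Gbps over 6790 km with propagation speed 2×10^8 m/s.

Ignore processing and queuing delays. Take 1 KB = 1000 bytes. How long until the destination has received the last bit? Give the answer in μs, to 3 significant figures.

L = 28800 bits.
Transmission delays (L/R per hop): 3.34884, 7.38462, 1.152, 1.77778, 9.56811 μs; sum = 23.2313 μs.
Propagation delays (d/s per hop): 0.0136634, 43829.8, 48071.1, 36850, 33950 μs; sum = 162701 μs.
End-to-end = 163000 μs.

163000 μs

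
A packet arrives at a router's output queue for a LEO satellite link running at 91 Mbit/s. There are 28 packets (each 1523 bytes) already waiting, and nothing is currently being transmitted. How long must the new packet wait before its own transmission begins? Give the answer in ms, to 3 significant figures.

3.75 ms

Each queued packet: L/R = 12184/91000000 = 0.13389 ms.
28 queued → 3.74892 ms.
Queuing delay = 3.75 ms.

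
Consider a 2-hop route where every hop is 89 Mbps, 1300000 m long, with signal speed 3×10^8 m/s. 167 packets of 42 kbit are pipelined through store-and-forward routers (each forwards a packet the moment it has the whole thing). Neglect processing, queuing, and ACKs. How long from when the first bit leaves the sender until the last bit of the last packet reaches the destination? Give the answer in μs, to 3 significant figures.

Per-hop transmission t_tx = L/R = 42000/89000000 = 471.91 μs.
Per-hop propagation t_prop = 1300000/300000000 = 4333.33 μs.
Pipeline fill: first packet needs 2·t_tx to clear all hops; remaining 166 packets each add one t_tx.
Total = (2+167-1)·t_tx + 2·t_prop = 168·471.91 + 2·4333.33 = 87900 μs.

87900 μs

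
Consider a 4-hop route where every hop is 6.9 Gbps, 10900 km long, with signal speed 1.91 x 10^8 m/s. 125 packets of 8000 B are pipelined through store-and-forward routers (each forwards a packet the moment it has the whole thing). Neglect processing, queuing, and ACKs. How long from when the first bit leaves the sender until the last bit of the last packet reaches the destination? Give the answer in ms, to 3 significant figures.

229 ms

Per-hop transmission t_tx = L/R = 64000/6900000000 = 0.00927536 ms.
Per-hop propagation t_prop = 10900000/191000000 = 57.0681 ms.
Pipeline fill: first packet needs 4·t_tx to clear all hops; remaining 124 packets each add one t_tx.
Total = (4+125-1)·t_tx + 4·t_prop = 128·0.00927536 + 4·57.0681 = 229 ms.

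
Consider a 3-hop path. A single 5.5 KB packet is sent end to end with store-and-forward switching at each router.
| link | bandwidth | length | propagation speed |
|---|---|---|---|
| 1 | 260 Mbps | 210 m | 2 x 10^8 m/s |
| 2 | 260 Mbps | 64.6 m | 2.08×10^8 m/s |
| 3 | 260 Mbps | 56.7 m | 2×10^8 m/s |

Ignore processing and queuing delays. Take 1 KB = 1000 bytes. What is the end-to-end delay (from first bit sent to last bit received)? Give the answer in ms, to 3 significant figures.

0.509 ms

L = 44000 bits.
Transmission delay per hop = L/R = 44000/260000000 = 0.169231 ms; 3 hops → 0.507692 ms.
Propagation delays (d/s per hop): 0.00105, 0.000310577, 0.0002835 ms; sum = 0.00164408 ms.
End-to-end = 0.509 ms.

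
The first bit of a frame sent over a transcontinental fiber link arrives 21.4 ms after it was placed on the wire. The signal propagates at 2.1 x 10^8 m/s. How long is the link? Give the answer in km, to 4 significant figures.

4494 km

d = s × t_prop = 210000000 × 0.0214 = 4494 km.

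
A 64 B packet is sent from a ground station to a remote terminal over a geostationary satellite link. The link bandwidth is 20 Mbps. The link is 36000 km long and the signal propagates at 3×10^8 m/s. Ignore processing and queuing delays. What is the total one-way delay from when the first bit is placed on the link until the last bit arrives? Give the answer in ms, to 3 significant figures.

L = 64 × 8 = 512 bits.
Transmission delay = L/R = 512 / 20000000 = 0.0256 ms.
Propagation delay = d/s = 36000000 m / 300000000 m/s = 120 ms.
Total = 120 ms.

120 ms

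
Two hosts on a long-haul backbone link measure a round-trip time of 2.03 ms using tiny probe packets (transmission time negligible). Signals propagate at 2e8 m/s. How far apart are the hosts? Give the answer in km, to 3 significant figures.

One-way propagation = RTT/2 = 1.015 ms.
d = s × t = 200000000 × 0.001015 = 203 km.

203 km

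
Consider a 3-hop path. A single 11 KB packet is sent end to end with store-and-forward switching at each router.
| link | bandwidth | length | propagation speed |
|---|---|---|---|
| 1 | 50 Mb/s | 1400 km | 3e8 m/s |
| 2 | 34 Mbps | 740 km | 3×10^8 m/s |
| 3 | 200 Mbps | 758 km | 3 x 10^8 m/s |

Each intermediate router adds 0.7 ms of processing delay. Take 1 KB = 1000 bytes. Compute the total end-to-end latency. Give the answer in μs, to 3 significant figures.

15800 μs

L = 88000 bits.
Transmission delays (L/R per hop): 1760, 2588.24, 440 μs; sum = 4788.24 μs.
Propagation delays (d/s per hop): 4666.67, 2466.67, 2526.67 μs; sum = 9660 μs.
Processing at 2 router(s): 2 × 0.7 ms = 1400 μs.
End-to-end = 15800 μs.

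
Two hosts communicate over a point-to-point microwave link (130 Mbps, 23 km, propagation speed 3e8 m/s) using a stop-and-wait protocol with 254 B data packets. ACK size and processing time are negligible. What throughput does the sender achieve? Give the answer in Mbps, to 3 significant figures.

12.0 Mbps

t_tx = L/R = 2032/130000000 = 1.56308e-05 s.
t_prop = 23000/300000000 = 7.66667e-05 s; RTT = 0.000153333 s.
Cycle = t_tx + RTT = 0.000168964 s.
Throughput = L / cycle = 2032 / 0.000168964 = 12.0 Mbps.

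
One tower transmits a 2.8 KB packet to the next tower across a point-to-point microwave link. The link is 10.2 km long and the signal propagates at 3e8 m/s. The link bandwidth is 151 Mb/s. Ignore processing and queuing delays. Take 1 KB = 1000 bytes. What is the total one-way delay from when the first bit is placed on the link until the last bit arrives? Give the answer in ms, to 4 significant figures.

0.1823 ms

L = 22400 bits.
Transmission delay = L/R = 22400 / 151000000 = 0.148344 ms.
Propagation delay = d/s = 10200 m / 300000000 m/s = 0.034 ms.
Total = 0.1823 ms.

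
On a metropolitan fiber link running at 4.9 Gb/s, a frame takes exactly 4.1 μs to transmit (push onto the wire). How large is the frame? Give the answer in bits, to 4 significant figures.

20090 bits

L = R × t_tx = 4900000000 b/s × 4.1e-06 s = 20090 bits.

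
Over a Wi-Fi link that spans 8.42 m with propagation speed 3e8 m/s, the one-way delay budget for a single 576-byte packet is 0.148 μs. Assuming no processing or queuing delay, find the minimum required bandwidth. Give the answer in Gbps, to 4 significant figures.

L = 4608 bits.
Propagation delay = 8.42 / 300000000 = 0.0280667 μs.
Transmission budget = 0.148 − 0.0280667 = 0.119933 μs.
R ≥ L / t_tx = 4608 bits / 1.19933e-07 s = 38.42 Gbps.

38.42 Gbps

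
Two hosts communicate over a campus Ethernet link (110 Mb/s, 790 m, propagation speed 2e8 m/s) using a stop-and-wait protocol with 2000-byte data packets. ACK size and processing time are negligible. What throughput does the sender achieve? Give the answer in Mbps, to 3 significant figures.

t_tx = L/R = 16000/110000000 = 0.000145455 s.
t_prop = 790/200000000 = 3.95e-06 s; RTT = 7.9e-06 s.
Cycle = t_tx + RTT = 0.000153355 s.
Throughput = L / cycle = 16000 / 0.000153355 = 104 Mbps.

104 Mbps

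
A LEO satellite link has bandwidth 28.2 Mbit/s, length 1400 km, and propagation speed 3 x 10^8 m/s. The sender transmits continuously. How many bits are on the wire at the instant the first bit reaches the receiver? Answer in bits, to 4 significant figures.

Propagation delay = 1400000 / 300000000 = 0.00466667 s.
BDP = R × t_prop = 28200000 × 0.00466667 = 131600 bits.

131600 bits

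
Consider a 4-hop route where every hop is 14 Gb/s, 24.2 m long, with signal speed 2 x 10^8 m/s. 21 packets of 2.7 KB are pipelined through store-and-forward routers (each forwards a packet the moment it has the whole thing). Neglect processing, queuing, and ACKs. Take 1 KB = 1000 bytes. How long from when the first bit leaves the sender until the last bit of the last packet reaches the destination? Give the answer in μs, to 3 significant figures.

37.5 μs

Per-hop transmission t_tx = L/R = 21600/14000000000 = 1.54286 μs.
Per-hop propagation t_prop = 24.2/200000000 = 0.121 μs.
Pipeline fill: first packet needs 4·t_tx to clear all hops; remaining 20 packets each add one t_tx.
Total = (4+21-1)·t_tx + 4·t_prop = 24·1.54286 + 4·0.121 = 37.5 μs.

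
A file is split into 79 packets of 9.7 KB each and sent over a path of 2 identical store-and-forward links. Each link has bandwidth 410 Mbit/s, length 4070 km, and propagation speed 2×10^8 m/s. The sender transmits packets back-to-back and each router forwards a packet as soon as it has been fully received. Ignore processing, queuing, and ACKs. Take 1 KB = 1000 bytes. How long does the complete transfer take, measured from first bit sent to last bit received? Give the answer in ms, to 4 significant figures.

Per-hop transmission t_tx = L/R = 77600/410000000 = 0.189268 ms.
Per-hop propagation t_prop = 4070000/200000000 = 20.35 ms.
Pipeline fill: first packet needs 2·t_tx to clear all hops; remaining 78 packets each add one t_tx.
Total = (2+79-1)·t_tx + 2·t_prop = 80·0.189268 + 2·20.35 = 55.84 ms.

55.84 ms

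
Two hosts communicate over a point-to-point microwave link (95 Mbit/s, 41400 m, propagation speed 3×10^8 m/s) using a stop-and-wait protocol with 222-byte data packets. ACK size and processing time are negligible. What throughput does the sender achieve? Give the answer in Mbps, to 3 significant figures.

t_tx = L/R = 1776/95000000 = 1.86947e-05 s.
t_prop = 41400/300000000 = 0.000138 s; RTT = 0.000276 s.
Cycle = t_tx + RTT = 0.000294695 s.
Throughput = L / cycle = 1776 / 0.000294695 = 6.03 Mbps.

6.03 Mbps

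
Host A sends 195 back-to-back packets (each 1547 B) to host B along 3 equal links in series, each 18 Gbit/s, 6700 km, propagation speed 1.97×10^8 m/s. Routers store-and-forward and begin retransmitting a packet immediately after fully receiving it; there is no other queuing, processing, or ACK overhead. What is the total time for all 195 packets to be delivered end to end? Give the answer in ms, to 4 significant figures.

102.2 ms

Per-hop transmission t_tx = L/R = 12376/18000000000 = 0.000687556 ms.
Per-hop propagation t_prop = 6700000/197000000 = 34.0102 ms.
Pipeline fill: first packet needs 3·t_tx to clear all hops; remaining 194 packets each add one t_tx.
Total = (3+195-1)·t_tx + 3·t_prop = 197·0.000687556 + 3·34.0102 = 102.2 ms.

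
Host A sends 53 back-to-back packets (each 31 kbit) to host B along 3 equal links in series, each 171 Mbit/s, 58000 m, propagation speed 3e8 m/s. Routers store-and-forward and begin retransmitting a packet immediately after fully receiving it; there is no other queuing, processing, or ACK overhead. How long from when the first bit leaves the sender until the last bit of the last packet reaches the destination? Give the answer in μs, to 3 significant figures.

10600 μs

Per-hop transmission t_tx = L/R = 31000/171000000 = 181.287 μs.
Per-hop propagation t_prop = 58000/300000000 = 193.333 μs.
Pipeline fill: first packet needs 3·t_tx to clear all hops; remaining 52 packets each add one t_tx.
Total = (3+53-1)·t_tx + 3·t_prop = 55·181.287 + 3·193.333 = 10600 μs.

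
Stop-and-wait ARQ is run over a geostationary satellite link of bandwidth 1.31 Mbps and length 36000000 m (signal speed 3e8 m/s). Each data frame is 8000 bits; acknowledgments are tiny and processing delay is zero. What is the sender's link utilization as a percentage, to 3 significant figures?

2.48 %

t_tx = L/R = 8000/1310000 = 0.00610687 s.
t_prop = 36000000/300000000 = 0.12 s; RTT = 0.24 s.
Cycle = t_tx + RTT = 0.246107 s.
Utilization = t_tx / cycle = 0.00610687/0.246107 = 2.48 %.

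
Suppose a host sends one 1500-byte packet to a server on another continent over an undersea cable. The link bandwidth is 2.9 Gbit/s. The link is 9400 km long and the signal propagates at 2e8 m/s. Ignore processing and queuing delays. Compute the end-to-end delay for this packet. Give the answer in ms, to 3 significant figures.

47.0 ms

L = 1500 × 8 = 12000 bits.
Transmission delay = L/R = 12000 / 2900000000 = 0.00413793 ms.
Propagation delay = d/s = 9400000 m / 200000000 m/s = 47 ms.
Total = 47.0 ms.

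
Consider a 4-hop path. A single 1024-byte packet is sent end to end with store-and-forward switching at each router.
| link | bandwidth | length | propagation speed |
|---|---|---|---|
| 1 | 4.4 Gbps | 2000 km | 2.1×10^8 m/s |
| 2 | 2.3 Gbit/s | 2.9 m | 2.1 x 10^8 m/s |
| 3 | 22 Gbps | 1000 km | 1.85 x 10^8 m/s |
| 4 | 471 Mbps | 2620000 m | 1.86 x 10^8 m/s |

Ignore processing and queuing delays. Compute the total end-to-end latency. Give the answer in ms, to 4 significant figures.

L = 1024 × 8 = 8192 bits.
Transmission delays (L/R per hop): 0.00186182, 0.00356174, 0.000372364, 0.0173928 ms; sum = 0.0231887 ms.
Propagation delays (d/s per hop): 9.52381, 1.38095e-05, 5.40541, 14.086 ms; sum = 29.0153 ms.
End-to-end = 29.04 ms.

29.04 ms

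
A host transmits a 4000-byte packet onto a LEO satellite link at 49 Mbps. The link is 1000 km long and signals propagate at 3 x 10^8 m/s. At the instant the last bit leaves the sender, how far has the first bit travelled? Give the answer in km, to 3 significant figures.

196 km

t_tx = L/R = 32000/49000000 = 0.000653061 s.
Distance = s × t_tx = 300000000 × 0.000653061 = 196 km.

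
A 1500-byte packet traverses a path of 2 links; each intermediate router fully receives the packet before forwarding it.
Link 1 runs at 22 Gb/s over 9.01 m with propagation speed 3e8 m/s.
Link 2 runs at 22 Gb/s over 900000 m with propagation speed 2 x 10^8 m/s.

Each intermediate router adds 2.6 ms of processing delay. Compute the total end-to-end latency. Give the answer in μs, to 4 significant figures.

L = 1500 × 8 = 12000 bits.
Transmission delay per hop = L/R = 12000/22000000000 = 0.545455 μs; 2 hops → 1.09091 μs.
Propagation delays (d/s per hop): 0.0300333, 4500 μs; sum = 4500.03 μs.
Processing at 1 router(s): 1 × 2.6 ms = 2600 μs.
End-to-end = 7101 μs.

7101 μs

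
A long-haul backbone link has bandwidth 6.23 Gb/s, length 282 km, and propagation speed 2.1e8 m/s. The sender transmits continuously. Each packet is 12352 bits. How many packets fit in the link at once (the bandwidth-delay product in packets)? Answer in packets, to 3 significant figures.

677 packets

Propagation delay = 282000 / 210000000 = 0.00134286 s.
BDP = R × t_prop = 6230000000 × 0.00134286 = 8366000 bits.
In packets of 12352 bits: 677 packets.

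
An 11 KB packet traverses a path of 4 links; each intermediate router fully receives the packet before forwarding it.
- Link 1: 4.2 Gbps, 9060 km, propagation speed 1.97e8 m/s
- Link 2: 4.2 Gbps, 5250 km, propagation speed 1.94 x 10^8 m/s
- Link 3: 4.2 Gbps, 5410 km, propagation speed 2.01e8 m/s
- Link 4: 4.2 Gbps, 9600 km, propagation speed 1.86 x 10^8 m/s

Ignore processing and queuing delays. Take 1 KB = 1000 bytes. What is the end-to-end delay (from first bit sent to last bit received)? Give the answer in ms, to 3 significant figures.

L = 88000 bits.
Transmission delay per hop = L/R = 88000/4200000000 = 0.0209524 ms; 4 hops → 0.0838095 ms.
Propagation delays (d/s per hop): 45.9898, 27.0619, 26.9154, 51.6129 ms; sum = 151.58 ms.
End-to-end = 152 ms.

152 ms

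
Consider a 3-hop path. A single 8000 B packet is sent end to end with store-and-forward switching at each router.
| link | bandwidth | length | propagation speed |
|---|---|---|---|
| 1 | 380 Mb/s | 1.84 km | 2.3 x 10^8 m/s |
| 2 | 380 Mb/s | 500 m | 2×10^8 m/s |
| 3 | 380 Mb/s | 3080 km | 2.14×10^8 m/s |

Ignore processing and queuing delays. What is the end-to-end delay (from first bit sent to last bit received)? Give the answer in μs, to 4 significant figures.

L = 8000 × 8 = 64000 bits.
Transmission delay per hop = L/R = 64000/380000000 = 168.421 μs; 3 hops → 505.263 μs.
Propagation delays (d/s per hop): 8, 2.5, 14392.5 μs; sum = 14403 μs.
End-to-end = 14910 μs.

14910 μs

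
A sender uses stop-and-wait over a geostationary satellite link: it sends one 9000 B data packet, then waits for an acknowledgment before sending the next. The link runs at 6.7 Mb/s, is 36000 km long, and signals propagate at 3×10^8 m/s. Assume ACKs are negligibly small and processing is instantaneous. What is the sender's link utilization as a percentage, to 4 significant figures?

4.286 %

t_tx = L/R = 72000/6700000 = 0.0107463 s.
t_prop = 36000000/300000000 = 0.12 s; RTT = 0.24 s.
Cycle = t_tx + RTT = 0.250746 s.
Utilization = t_tx / cycle = 0.0107463/0.250746 = 4.286 %.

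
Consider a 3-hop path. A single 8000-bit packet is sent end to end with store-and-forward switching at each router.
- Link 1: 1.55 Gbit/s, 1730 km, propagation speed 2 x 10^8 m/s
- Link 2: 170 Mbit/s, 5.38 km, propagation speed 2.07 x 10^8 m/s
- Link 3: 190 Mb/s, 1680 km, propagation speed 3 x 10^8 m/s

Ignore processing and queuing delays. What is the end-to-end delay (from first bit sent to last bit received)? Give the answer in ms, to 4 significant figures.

14.37 ms

Transmission delays (L/R per hop): 0.00516129, 0.0470588, 0.0421053 ms; sum = 0.0943254 ms.
Propagation delays (d/s per hop): 8.65, 0.0259903, 5.6 ms; sum = 14.276 ms.
End-to-end = 14.37 ms.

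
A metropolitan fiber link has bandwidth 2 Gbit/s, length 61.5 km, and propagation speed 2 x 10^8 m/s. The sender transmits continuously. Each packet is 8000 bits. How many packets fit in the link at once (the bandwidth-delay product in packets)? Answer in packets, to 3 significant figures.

76.9 packets

Propagation delay = 61500 / 200000000 = 0.0003075 s.
BDP = R × t_prop = 2000000000 × 0.0003075 = 615000 bits.
In packets of 8000 bits: 76.9 packets.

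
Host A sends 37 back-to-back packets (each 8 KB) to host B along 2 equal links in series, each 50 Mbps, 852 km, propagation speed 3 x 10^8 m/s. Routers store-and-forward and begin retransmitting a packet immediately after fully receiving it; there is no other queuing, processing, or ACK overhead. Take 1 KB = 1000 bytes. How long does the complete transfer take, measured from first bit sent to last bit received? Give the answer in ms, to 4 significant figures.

Per-hop transmission t_tx = L/R = 64000/50000000 = 1.28 ms.
Per-hop propagation t_prop = 852000/300000000 = 2.84 ms.
Pipeline fill: first packet needs 2·t_tx to clear all hops; remaining 36 packets each add one t_tx.
Total = (2+37-1)·t_tx + 2·t_prop = 38·1.28 + 2·2.84 = 54.32 ms.

54.32 ms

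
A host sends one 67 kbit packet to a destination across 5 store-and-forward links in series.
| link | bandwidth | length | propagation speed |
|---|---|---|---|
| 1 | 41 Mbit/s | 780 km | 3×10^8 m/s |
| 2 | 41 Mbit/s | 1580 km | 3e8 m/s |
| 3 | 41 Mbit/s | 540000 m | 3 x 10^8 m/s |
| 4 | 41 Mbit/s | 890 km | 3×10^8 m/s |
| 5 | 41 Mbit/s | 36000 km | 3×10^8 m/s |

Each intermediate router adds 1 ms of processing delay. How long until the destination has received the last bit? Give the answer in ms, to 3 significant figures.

145 ms

L = 67000 bits.
Transmission delay per hop = L/R = 67000/41000000 = 1.63415 ms; 5 hops → 8.17073 ms.
Propagation delays (d/s per hop): 2.6, 5.26667, 1.8, 2.96667, 120 ms; sum = 132.633 ms.
Processing at 4 router(s): 4 × 1 ms = 4 ms.
End-to-end = 145 ms.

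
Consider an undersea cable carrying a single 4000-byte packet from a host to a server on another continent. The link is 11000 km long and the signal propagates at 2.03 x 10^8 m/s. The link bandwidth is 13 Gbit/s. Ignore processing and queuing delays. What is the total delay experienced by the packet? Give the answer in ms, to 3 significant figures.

54.2 ms

L = 4000 × 8 = 32000 bits.
Transmission delay = L/R = 32000 / 13000000000 = 0.00246154 ms.
Propagation delay = d/s = 11000000 m / 2.03e+08 m/s = 54.1872 ms.
Total = 54.2 ms.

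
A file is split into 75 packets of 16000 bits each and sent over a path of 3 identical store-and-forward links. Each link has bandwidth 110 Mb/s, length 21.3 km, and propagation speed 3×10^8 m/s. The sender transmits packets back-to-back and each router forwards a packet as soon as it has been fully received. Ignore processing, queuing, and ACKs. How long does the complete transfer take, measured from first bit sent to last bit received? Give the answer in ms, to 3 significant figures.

Per-hop transmission t_tx = L/R = 16000/110000000 = 0.145455 ms.
Per-hop propagation t_prop = 21300/300000000 = 0.071 ms.
Pipeline fill: first packet needs 3·t_tx to clear all hops; remaining 74 packets each add one t_tx.
Total = (3+75-1)·t_tx + 3·t_prop = 77·0.145455 + 3·0.071 = 11.4 ms.

11.4 ms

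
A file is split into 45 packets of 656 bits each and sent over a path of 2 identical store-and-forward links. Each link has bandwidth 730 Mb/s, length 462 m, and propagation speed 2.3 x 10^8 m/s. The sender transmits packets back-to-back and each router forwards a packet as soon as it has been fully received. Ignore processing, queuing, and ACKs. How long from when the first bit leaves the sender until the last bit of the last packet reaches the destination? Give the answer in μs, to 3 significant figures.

45.4 μs

Per-hop transmission t_tx = L/R = 656/730000000 = 0.89863 μs.
Per-hop propagation t_prop = 462/2.3e+08 = 2.0087 μs.
Pipeline fill: first packet needs 2·t_tx to clear all hops; remaining 44 packets each add one t_tx.
Total = (2+45-1)·t_tx + 2·t_prop = 46·0.89863 + 2·2.0087 = 45.4 μs.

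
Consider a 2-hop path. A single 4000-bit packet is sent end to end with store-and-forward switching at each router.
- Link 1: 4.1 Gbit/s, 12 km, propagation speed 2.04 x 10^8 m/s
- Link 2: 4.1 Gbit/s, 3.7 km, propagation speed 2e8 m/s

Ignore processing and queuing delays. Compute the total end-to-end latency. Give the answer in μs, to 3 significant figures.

Transmission delay per hop = L/R = 4000/4.1e+09 = 0.97561 μs; 2 hops → 1.95122 μs.
Propagation delays (d/s per hop): 58.8235, 18.5 μs; sum = 77.3235 μs.
End-to-end = 79.3 μs.

79.3 μs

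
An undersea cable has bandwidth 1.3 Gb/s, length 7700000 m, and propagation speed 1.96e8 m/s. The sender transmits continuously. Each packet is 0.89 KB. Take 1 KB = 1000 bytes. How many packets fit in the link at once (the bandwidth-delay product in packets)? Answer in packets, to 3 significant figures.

7170 packets

Propagation delay = 7700000 / 196000000 = 0.0392857 s.
BDP = R × t_prop = 1300000000 × 0.0392857 = 51071400 bits.
In packets of 7120 bits: 7170 packets.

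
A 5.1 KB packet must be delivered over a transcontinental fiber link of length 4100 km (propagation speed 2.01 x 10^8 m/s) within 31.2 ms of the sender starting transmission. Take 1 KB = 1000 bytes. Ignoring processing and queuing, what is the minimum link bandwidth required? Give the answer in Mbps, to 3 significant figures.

L = 40800 bits.
Propagation delay = 4100000 / 2.01e+08 = 20.398 ms.
Transmission budget = 31.2 − 20.398 = 10.802 ms.
R ≥ L / t_tx = 40800 bits / 0.010802 s = 3.78 Mbps.

3.78 Mbps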